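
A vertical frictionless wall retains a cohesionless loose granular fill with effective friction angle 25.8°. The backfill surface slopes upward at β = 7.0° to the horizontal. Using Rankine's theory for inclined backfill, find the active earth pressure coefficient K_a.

K_a = cos β · (cos β − √(cos²β − cos²φ)) / (cos β + √(cos²β − cos²φ)).
cos β = 0.9925, cos φ = 0.9003, √(cos²β − cos²φ) = 0.4178.
K_a = 0.9925 × (0.9925 − 0.4178)/(0.9925 + 0.4178) = 0.4045.

0.404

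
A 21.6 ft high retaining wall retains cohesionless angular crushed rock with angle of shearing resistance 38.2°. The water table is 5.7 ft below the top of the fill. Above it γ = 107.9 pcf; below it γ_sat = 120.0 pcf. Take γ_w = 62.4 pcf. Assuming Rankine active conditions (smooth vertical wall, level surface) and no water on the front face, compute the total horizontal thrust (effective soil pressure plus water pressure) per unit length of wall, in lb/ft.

12300 lb/ft

K_a = tan²(45° − φ/2) = 0.2358.
γ' = 120.0 − 62.4 = 57.60 pcf. Depth below WT = 15.9 ft.
σ'_h at WT = K_a γ d_w = 145.0 psf; at base = 145.0 + K_a γ' × 15.9 = 361.0 psf.
P₁ (0–5.7 ft) = ½×145.0×5.7 = 413.3. P₂ (5.7–21.6 ft) = ½(145.0+361.0)×15.9 = 4022.
P_w = ½ γ_w h₂² = 0.5×62.4×15.9² = 7888. Total = 413.3+4022+7888 = 12320 lb/ft.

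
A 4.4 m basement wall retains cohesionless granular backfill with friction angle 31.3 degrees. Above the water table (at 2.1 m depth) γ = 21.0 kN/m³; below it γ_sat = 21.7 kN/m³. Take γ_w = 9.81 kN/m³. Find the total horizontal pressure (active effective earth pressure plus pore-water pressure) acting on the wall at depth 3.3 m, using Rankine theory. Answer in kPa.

K_a = (1 − sin φ)/(1 + sin φ) = 0.3162.
γ' = 21.7 − 9.81 = 11.89 kN/m³.
Effective vertical stress at 3.3 m: σ'_v = 21.0×2.1 + 11.89×1.20 = 58.37 kPa.
σ'_h = K_a σ'_v = 0.3162 × 58.37 = 18.46 kPa; u = γ_w × 1.20 = 11.77 kPa.
Total σ_h = 18.46 + 11.77 = 30.23 kPa.

30.2 kPa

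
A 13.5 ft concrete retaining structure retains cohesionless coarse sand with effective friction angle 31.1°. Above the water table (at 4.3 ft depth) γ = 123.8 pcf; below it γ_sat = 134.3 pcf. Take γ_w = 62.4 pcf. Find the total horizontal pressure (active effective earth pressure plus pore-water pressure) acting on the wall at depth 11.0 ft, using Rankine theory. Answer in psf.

K_a = (1 − sin φ)/(1 + sin φ) = 0.3188.
γ' = 134.3 − 62.4 = 71.90 pcf.
Effective vertical stress at 11.0 ft: σ'_v = 123.8×4.3 + 71.90×6.70 = 1014 psf.
σ'_h = K_a σ'_v = 0.3188 × 1014 = 323.3 psf; u = γ_w × 6.70 = 418.1 psf.
Total σ_h = 323.3 + 418.1 = 741.4 psf.

741 psf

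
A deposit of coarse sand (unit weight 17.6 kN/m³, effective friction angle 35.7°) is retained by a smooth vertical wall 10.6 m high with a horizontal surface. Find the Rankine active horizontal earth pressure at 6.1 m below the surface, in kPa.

28.2 kPa

K_a = (1 − sin φ)/(1 + sin φ) = 0.2630.
σ_h = K_a γ z = 0.2630 × 17.6 × 6.1 = 28.23 kPa.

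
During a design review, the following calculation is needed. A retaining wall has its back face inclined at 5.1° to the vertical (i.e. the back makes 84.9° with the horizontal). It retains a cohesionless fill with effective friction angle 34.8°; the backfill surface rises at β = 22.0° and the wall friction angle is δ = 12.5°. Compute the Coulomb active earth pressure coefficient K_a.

0.394

K_a = sin²(α+φ) / [sin²α · sin(α−δ) · (1 + √{sin(φ+δ)sin(φ−β) / (sin(α−δ)sin(α+β))})²].
With α = 84.9°, φ = 34.8°, δ = 12.5°, β = 22.0°: K_a = 0.3943.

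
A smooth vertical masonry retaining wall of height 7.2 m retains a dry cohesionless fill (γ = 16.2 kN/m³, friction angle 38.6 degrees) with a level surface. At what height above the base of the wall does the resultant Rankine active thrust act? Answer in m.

K_a = 0.2316.
The pressure distribution is triangular, so the resultant acts at H/3 above the base = 7.2/3 = 2.400 m.

2.40 m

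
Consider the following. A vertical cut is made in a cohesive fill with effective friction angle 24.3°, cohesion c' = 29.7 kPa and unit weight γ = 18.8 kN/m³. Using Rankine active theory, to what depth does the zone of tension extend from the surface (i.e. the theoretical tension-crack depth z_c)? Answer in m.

4.89 m

K_a = tan²(45° − 24.3°/2) = 0.4169; √K_a = 0.6457.
The active pressure is zero where K_a γ z = 2c√K_a, so z_c = 2c/(γ√K_a) = 2×29.7/(18.8×0.6457) = 4.893 m.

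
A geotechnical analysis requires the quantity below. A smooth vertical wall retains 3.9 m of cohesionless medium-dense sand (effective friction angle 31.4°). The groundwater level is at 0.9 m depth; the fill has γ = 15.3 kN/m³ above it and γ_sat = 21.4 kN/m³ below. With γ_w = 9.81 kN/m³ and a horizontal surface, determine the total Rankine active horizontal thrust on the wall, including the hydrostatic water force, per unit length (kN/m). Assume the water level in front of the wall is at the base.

K_a = tan²(45° − φ/2) = 0.3149.
γ' = 21.4 − 9.81 = 11.59 kN/m³. Depth below WT = 3.0 m.
σ'_h at WT = K_a γ d_w = 4.336 kPa; at base = 4.336 + K_a γ' × 3.0 = 15.29 kPa.
P₁ (0–0.9 m) = ½×4.336×0.9 = 1.951. P₂ (0.9–3.9 m) = ½(4.336+15.29)×3.0 = 29.43.
P_w = ½ γ_w h₂² = 0.5×9.81×3.0² = 44.14. Total = 1.951+29.43+44.14 = 75.53 kN/m.

75.5 kN/m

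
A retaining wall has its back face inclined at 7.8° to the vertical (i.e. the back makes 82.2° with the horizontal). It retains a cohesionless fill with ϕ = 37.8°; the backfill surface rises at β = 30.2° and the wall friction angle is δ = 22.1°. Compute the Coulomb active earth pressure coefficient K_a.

0.464

K_a = sin²(α+φ) / [sin²α · sin(α−δ) · (1 + √{sin(φ+δ)sin(φ−β) / (sin(α−δ)sin(α+β))})²].
With α = 82.2°, φ = 37.8°, δ = 22.1°, β = 30.2°: K_a = 0.4643.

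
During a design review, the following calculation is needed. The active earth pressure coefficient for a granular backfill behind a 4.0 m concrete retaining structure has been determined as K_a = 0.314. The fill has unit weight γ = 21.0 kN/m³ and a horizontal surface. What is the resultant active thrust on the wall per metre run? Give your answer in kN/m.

P = ½ K_a γ H² = 0.5 × 0.314 × 21.0 × 4.0² = 52.75 kN/m.

52.8 kN/m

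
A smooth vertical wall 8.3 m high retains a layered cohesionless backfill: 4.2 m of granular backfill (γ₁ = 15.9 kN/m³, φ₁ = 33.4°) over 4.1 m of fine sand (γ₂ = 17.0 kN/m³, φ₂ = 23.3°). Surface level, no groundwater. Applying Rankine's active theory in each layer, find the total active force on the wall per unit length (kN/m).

221 kN/m

K_a1 = tan²(45°−33.4°/2) = 0.2899; K_a2 = tan²(45°−23.3°/2) = 0.4331.
Layer 1: σ at base = K_a1 γ₁ h₁ = 19.36 kPa; P₁ = ½×19.36×4.2 = 40.66.
Layer 2: σ_v at top = γ₁h₁ = 66.78; σ_h top = K_a2×66.78 = 28.92; σ_h base = K_a2×(66.78+17.0×4.1) = 59.11.
P₂ = ½(28.92+59.11)×4.1 = 180.5. Total P_a = 40.66+180.5 = 221.1 kN/m.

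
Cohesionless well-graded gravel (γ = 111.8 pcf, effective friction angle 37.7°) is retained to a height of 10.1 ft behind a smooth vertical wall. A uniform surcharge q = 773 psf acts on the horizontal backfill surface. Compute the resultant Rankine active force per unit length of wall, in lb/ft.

K_a = tan²(45° − φ/2) = 0.2411.
Soil triangle: ½ K_a γ H² = 0.5×0.2411×111.8×10.1² = 1375 lb/ft.
Surcharge rectangle: K_a q H = 0.2411×773×10.1 = 1882 lb/ft.
Total = 1375 + 1882 = 3257 lb/ft.

3260 lb/ft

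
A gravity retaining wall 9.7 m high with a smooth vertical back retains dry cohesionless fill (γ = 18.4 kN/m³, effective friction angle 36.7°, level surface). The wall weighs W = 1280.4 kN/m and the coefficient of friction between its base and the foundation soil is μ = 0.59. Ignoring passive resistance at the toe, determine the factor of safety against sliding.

3.47

K_a = tan²(45° − 36.7°/2) = 0.2519.
P_a = ½K_aγH² = 0.5×0.2519×18.4×9.7² = 218.0 kN/m, acting at H/3 = 3.233 m above the base.
FS_sliding = μW / P_a = 0.59×1280.4 / 218.0 = 3.465.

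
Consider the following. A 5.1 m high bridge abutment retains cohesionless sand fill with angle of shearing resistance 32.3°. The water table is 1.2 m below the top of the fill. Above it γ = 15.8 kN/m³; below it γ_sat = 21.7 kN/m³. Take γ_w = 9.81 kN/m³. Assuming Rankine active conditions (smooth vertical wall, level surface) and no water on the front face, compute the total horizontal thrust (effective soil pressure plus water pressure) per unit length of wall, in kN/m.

K_a = tan²(45° − φ/2) = 0.3035.
γ' = 21.7 − 9.81 = 11.89 kN/m³. Depth below WT = 3.9 m.
σ'_h at WT = K_a γ d_w = 5.754 kPa; at base = 5.754 + K_a γ' × 3.9 = 19.83 kPa.
P₁ (0–1.2 m) = ½×5.754×1.2 = 3.452. P₂ (1.2–5.1 m) = ½(5.754+19.83)×3.9 = 49.88.
P_w = ½ γ_w h₂² = 0.5×9.81×3.9² = 74.61. Total = 3.452+49.88+74.61 = 127.9 kN/m.

128 kN/m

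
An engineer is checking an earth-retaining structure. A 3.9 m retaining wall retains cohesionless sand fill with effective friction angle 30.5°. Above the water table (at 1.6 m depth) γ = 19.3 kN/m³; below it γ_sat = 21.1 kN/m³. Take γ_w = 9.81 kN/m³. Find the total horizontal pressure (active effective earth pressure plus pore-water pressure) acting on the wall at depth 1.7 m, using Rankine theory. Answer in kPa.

11.4 kPa

K_a = (1 − sin φ)/(1 + sin φ) = 0.3267.
γ' = 21.1 − 9.81 = 11.29 kN/m³.
Effective vertical stress at 1.7 m: σ'_v = 19.3×1.6 + 11.29×0.1000 = 32.01 kPa.
σ'_h = K_a σ'_v = 0.3267 × 32.01 = 10.46 kPa; u = γ_w × 0.1000 = 0.9810 kPa.
Total σ_h = 10.46 + 0.9810 = 11.44 kPa.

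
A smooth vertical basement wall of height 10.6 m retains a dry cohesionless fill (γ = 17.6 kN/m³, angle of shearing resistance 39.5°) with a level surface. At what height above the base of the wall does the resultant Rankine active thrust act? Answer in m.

K_a = 0.2224.
The pressure distribution is triangular, so the resultant acts at H/3 above the base = 10.6/3 = 3.533 m.

3.53 m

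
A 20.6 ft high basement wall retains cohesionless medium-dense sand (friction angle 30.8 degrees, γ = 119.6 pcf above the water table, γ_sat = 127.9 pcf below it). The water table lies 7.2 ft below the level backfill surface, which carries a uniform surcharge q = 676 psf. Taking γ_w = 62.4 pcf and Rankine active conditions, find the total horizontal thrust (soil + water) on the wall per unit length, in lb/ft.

16700 lb/ft

K_a = tan²(45° − φ/2) = 0.3227.
γ' = 127.9 − 62.4 = 65.50 pcf. h₂ = H − d_w = 13.4 ft.
σ'_h: at surface K_a·q = 218.2; at WT K_a(q+γd_w) = 496.0; at base K_a(q+γd_w+γ'h₂) = 779.3 psf.
P₁ = ½(218.2+496.0)×7.2 = 2571; P₂ = ½(496.0+779.3)×13.4 = 8545; P_w = ½γ_w h₂² = 5602.
Total = 2571+8545+5602 = 16720 lb/ft.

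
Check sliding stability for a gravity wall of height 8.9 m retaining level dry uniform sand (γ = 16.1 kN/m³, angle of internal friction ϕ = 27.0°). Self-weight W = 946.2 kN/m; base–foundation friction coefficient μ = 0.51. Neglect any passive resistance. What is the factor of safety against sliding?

2.02

K_a = tan²(45° − 27.0°/2) = 0.3755.
P_a = ½K_aγH² = 0.5×0.3755×16.1×8.9² = 239.4 kN/m, acting at H/3 = 2.967 m above the base.
FS_sliding = μW / P_a = 0.51×946.2 / 239.4 = 2.015.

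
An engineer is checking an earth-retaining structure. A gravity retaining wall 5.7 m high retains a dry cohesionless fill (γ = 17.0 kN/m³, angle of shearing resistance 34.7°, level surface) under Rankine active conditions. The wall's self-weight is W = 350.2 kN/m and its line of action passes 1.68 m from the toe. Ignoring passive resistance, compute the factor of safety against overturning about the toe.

K_a = tan²(45° − 34.7°/2) = 0.2745.
P_a = ½K_aγH² = 0.5×0.2745×17.0×5.7² = 75.80 kN/m, acting at H/3 = 1.900 m above the base.
Overturning moment M_o = P_a × H/3 = 75.80 × 1.900 = 144.0.
Resisting moment M_r = W × 1.68 = 350.2 × 1.68 = 588.3.
FS_overturning = M_r/M_o = 588.3/144.0 = 4.085.

4.09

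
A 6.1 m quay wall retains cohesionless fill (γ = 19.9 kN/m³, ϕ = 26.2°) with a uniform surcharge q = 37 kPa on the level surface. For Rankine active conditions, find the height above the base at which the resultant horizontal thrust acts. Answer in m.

2.42 m

K_a = 0.3874.
Triangular part P₁ = ½K_aγH² = 143.4 at H/3 = 2.033 m; rectangular part P₂ = K_a q H = 87.44 at H/2 = 3.050 m.
ȳ = (P₁·2.033 + P₂·3.050)/(P₁+P₂) = 2.418 m.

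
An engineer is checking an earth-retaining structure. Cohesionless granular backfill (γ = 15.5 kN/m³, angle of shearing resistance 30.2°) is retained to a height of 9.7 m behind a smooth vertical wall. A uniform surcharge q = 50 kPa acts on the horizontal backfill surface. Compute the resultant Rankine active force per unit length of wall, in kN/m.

K_a = tan²(45° − φ/2) = 0.3307.
Soil triangle: ½ K_a γ H² = 0.5×0.3307×15.5×9.7² = 241.1 kN/m.
Surcharge rectangle: K_a q H = 0.3307×50×9.7 = 160.4 kN/m.
Total = 241.1 + 160.4 = 401.5 kN/m.

401 kN/m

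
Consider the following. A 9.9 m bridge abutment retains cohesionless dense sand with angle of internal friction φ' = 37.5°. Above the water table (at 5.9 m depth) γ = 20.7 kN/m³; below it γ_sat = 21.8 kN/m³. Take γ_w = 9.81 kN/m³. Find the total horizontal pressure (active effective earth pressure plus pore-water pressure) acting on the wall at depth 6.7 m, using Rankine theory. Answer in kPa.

K_a = (1 − sin φ)/(1 + sin φ) = 0.2432.
γ' = 21.8 − 9.81 = 11.99 kN/m³.
Effective vertical stress at 6.7 m: σ'_v = 20.7×5.9 + 11.99×0.800 = 131.7 kPa.
σ'_h = K_a σ'_v = 0.2432 × 131.7 = 32.03 kPa; u = γ_w × 0.800 = 7.848 kPa.
Total σ_h = 32.03 + 7.848 = 39.88 kPa.

39.9 kPa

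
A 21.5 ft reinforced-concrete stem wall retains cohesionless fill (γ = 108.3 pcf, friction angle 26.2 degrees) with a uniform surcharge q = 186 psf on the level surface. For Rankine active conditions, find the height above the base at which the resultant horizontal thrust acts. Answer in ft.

K_a = 0.3874.
Triangular part P₁ = ½K_aγH² = 9698 at H/3 = 7.167 ft; rectangular part P₂ = K_a q H = 1549 at H/2 = 10.75 ft.
ȳ = (P₁·7.167 + P₂·10.75)/(P₁+P₂) = 7.660 ft.

7.66 ft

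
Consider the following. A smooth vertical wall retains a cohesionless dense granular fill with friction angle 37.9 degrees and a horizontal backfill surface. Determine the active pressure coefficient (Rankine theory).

0.239

K_a = (1 − sin φ)/(1 + sin φ) = (1 − sin 37.9°)/(1 + sin 37.9°) = 0.2389.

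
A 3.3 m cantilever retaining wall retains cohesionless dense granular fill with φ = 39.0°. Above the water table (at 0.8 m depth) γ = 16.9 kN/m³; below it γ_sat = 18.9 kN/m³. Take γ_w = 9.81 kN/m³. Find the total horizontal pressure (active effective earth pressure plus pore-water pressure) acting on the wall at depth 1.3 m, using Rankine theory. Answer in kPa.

K_a = (1 − sin φ)/(1 + sin φ) = 0.2275.
γ' = 18.9 − 9.81 = 9.090 kN/m³.
Effective vertical stress at 1.3 m: σ'_v = 16.9×0.8 + 9.090×0.500 = 18.06 kPa.
σ'_h = K_a σ'_v = 0.2275 × 18.06 = 4.110 kPa; u = γ_w × 0.500 = 4.905 kPa.
Total σ_h = 4.110 + 4.905 = 9.015 kPa.

9.01 kPa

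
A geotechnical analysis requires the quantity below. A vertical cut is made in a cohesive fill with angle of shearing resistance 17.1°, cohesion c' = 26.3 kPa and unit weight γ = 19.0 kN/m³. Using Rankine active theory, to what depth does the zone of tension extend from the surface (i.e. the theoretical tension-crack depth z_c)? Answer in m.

K_a = tan²(45° − 17.1°/2) = 0.5455; √K_a = 0.7386.
The active pressure is zero where K_a γ z = 2c√K_a, so z_c = 2c/(γ√K_a) = 2×26.3/(19.0×0.7386) = 3.748 m.

3.75 m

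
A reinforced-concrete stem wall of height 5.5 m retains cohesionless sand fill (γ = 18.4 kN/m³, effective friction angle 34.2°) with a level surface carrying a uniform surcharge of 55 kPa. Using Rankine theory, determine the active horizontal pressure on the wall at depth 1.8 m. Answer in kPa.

24.7 kPa

K_a = (1 − sin φ)/(1 + sin φ) = 0.2803.
σ_v = γz + q = 18.4 × 1.8 + 55 = 88.12 kPa.
σ_h = K_a σ_v = 0.2803 × 88.12 = 24.70 kPa.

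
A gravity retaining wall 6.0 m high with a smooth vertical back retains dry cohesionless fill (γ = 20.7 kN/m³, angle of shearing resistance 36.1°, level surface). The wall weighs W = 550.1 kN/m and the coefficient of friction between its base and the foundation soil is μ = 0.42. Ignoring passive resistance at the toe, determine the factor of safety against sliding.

2.40

K_a = tan²(45° − 36.1°/2) = 0.2585.
P_a = ½K_aγH² = 0.5×0.2585×20.7×6.0² = 96.32 kN/m, acting at H/3 = 2.000 m above the base.
FS_sliding = μW / P_a = 0.42×550.1 / 96.32 = 2.399.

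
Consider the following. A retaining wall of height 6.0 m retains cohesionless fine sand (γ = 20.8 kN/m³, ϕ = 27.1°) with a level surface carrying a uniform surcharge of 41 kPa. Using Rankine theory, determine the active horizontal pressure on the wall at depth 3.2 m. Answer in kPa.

K_a = (1 − sin φ)/(1 + sin φ) = 0.3741.
σ_v = γz + q = 20.8 × 3.2 + 41 = 107.6 kPa.
σ_h = K_a σ_v = 0.3741 × 107.6 = 40.23 kPa.

40.2 kPa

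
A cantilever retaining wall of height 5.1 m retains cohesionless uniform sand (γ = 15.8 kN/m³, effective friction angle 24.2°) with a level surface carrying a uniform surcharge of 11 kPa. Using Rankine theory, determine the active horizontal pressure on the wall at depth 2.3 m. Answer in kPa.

19.8 kPa

K_a = (1 − sin φ)/(1 + sin φ) = 0.4185.
σ_v = γz + q = 15.8 × 2.3 + 11 = 47.34 kPa.
σ_h = K_a σ_v = 0.4185 × 47.34 = 19.81 kPa.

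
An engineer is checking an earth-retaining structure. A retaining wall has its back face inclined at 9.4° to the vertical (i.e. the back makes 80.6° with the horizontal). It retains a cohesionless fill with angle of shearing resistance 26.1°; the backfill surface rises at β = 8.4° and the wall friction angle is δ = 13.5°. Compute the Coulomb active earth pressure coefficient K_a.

0.481

K_a = sin²(α+φ) / [sin²α · sin(α−δ) · (1 + √{sin(φ+δ)sin(φ−β) / (sin(α−δ)sin(α+β))})²].
With α = 80.6°, φ = 26.1°, δ = 13.5°, β = 8.4°: K_a = 0.4809.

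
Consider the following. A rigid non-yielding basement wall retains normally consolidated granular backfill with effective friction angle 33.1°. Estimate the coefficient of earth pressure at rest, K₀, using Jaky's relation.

K₀ = 1 − sin φ' = 1 − sin 33.1° = 0.4539.

0.454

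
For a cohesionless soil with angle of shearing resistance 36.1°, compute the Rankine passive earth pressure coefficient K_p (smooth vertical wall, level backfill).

K_p = (1 + sin φ)/(1 − sin φ) = tan²(45° + 36.1°/2) = 3.869.

3.87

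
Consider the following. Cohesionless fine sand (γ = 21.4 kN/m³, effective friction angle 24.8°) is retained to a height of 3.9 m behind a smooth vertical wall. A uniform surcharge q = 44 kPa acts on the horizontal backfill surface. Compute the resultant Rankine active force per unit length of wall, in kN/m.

K_a = tan²(45° − φ/2) = 0.4090.
Soil triangle: ½ K_a γ H² = 0.5×0.4090×21.4×3.9² = 66.56 kN/m.
Surcharge rectangle: K_a q H = 0.4090×44×3.9 = 70.18 kN/m.
Total = 66.56 + 70.18 = 136.7 kN/m.

137 kN/m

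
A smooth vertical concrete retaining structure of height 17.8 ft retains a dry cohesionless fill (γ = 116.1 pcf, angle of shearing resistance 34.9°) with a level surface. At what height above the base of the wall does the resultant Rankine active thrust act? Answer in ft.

K_a = 0.2721.
The pressure distribution is triangular, so the resultant acts at H/3 above the base = 17.8/3 = 5.933 ft.

5.93 ft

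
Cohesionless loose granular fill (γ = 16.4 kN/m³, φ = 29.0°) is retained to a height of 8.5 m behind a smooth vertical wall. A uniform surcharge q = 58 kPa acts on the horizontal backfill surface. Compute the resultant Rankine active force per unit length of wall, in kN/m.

377 kN/m

K_a = tan²(45° − φ/2) = 0.3470.
Soil triangle: ½ K_a γ H² = 0.5×0.3470×16.4×8.5² = 205.6 kN/m.
Surcharge rectangle: K_a q H = 0.3470×58×8.5 = 171.1 kN/m.
Total = 205.6 + 171.1 = 376.6 kN/m.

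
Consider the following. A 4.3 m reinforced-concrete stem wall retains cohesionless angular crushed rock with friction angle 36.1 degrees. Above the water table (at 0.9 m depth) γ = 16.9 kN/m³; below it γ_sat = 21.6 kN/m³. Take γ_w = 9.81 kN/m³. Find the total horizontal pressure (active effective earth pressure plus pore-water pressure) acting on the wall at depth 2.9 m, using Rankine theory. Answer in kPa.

29.6 kPa

K_a = (1 − sin φ)/(1 + sin φ) = 0.2585.
γ' = 21.6 − 9.81 = 11.79 kN/m³.
Effective vertical stress at 2.9 m: σ'_v = 16.9×0.9 + 11.79×2.00 = 38.79 kPa.
σ'_h = K_a σ'_v = 0.2585 × 38.79 = 10.03 kPa; u = γ_w × 2.00 = 19.62 kPa.
Total σ_h = 10.03 + 19.62 = 29.65 kPa.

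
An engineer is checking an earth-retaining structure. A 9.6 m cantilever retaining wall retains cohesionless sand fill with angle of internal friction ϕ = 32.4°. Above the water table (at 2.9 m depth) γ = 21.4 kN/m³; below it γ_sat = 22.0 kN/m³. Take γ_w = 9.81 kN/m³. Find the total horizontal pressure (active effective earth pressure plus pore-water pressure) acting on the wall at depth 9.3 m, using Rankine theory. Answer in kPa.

105 kPa

K_a = (1 − sin φ)/(1 + sin φ) = 0.3022.
γ' = 22.0 − 9.81 = 12.19 kN/m³.
Effective vertical stress at 9.3 m: σ'_v = 21.4×2.9 + 12.19×6.40 = 140.1 kPa.
σ'_h = K_a σ'_v = 0.3022 × 140.1 = 42.34 kPa; u = γ_w × 6.40 = 62.78 kPa.
Total σ_h = 42.34 + 62.78 = 105.1 kPa.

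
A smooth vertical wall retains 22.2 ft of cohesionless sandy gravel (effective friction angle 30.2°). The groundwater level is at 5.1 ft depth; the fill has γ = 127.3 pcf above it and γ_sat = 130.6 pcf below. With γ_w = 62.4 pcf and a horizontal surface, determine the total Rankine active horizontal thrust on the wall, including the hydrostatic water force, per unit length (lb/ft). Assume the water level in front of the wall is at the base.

16600 lb/ft

K_a = tan²(45° − φ/2) = 0.3307.
γ' = 130.6 − 62.4 = 68.20 pcf. Depth below WT = 17.1 ft.
σ'_h at WT = K_a γ d_w = 214.7 psf; at base = 214.7 + K_a γ' × 17.1 = 600.3 psf.
P₁ (0–5.1 ft) = ½×214.7×5.1 = 547.4. P₂ (5.1–22.2 ft) = ½(214.7+600.3)×17.1 = 6968.
P_w = ½ γ_w h₂² = 0.5×62.4×17.1² = 9123. Total = 547.4+6968+9123 = 16640 lb/ft.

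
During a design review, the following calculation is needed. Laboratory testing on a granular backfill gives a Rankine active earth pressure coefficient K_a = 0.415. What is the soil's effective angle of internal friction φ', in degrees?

K_a = tan²(45° − φ/2) ⇒ 45° − φ/2 = arctan(√0.415) = 32.79°.
φ = 2(45° − 32.79°) = 24.42°.

24.4°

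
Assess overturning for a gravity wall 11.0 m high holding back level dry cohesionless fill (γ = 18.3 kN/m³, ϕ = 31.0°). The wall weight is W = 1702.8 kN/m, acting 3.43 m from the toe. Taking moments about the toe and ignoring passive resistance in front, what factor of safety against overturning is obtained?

4.49

K_a = tan²(45° − 31.0°/2) = 0.3201.
P_a = ½K_aγH² = 0.5×0.3201×18.3×11.0² = 354.4 kN/m, acting at H/3 = 3.667 m above the base.
Overturning moment M_o = P_a × H/3 = 354.4 × 3.667 = 1299.
Resisting moment M_r = W × 3.43 = 1702.8 × 3.43 = 5841.
FS_overturning = M_r/M_o = 5841/1299 = 4.495.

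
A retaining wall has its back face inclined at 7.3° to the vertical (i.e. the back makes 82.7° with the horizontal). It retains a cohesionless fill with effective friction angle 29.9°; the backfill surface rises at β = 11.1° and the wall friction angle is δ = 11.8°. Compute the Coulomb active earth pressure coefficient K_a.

K_a = sin²(α+φ) / [sin²α · sin(α−δ) · (1 + √{sin(φ+δ)sin(φ−β) / (sin(α−δ)sin(α+β))})²].
With α = 82.7°, φ = 29.9°, δ = 11.8°, β = 11.1°: K_a = 0.4203.

0.420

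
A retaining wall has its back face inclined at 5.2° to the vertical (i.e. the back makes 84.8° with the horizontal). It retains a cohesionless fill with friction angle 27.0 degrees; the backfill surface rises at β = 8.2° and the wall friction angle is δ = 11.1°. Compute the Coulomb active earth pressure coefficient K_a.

0.428

K_a = sin²(α+φ) / [sin²α · sin(α−δ) · (1 + √{sin(φ+δ)sin(φ−β) / (sin(α−δ)sin(α+β))})²].
With α = 84.8°, φ = 27.0°, δ = 11.1°, β = 8.2°: K_a = 0.4275.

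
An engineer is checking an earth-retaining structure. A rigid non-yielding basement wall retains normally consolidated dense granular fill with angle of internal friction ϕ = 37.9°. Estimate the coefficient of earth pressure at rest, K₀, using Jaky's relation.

K₀ = 1 − sin φ' = 1 − sin 37.9° = 0.3857.

0.386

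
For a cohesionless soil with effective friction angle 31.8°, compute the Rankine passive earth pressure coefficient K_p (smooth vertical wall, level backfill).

3.23

K_p = (1 + sin φ)/(1 − sin φ) = tan²(45° + 31.8°/2) = 3.228.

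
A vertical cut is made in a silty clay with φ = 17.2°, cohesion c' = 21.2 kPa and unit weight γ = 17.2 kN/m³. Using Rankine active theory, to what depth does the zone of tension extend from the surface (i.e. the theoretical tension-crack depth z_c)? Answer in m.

3.34 m

K_a = tan²(45° − 17.2°/2) = 0.5436; √K_a = 0.7373.
The active pressure is zero where K_a γ z = 2c√K_a, so z_c = 2c/(γ√K_a) = 2×21.2/(17.2×0.7373) = 3.344 m.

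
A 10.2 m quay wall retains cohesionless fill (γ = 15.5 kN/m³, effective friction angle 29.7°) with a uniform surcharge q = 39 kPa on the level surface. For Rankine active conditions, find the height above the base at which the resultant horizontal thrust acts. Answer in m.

3.96 m

K_a = 0.3374.
Triangular part P₁ = ½K_aγH² = 272.0 at H/3 = 3.400 m; rectangular part P₂ = K_a q H = 134.2 at H/2 = 5.100 m.
ȳ = (P₁·3.400 + P₂·5.100)/(P₁+P₂) = 3.962 m.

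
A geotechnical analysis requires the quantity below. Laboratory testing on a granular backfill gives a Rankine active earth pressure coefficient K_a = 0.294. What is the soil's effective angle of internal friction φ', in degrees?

33.1°

K_a = tan²(45° − φ/2) ⇒ 45° − φ/2 = arctan(√0.294) = 28.47°.
φ = 2(45° − 28.47°) = 33.07°.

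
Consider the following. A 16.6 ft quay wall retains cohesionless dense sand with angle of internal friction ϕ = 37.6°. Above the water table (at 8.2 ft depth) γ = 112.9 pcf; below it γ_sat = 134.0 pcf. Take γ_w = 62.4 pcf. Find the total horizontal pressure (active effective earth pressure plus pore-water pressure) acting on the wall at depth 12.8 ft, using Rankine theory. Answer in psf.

K_a = (1 − sin φ)/(1 + sin φ) = 0.2421.
γ' = 134.0 − 62.4 = 71.60 pcf.
Effective vertical stress at 12.8 ft: σ'_v = 112.9×8.2 + 71.60×4.60 = 1255 psf.
σ'_h = K_a σ'_v = 0.2421 × 1255 = 303.9 psf; u = γ_w × 4.60 = 287.0 psf.
Total σ_h = 303.9 + 287.0 = 590.9 psf.

591 psf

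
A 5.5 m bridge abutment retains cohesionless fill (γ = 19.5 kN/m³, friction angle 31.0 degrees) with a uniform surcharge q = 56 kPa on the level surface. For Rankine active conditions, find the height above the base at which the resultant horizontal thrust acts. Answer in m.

2.30 m

K_a = 0.3201.
Triangular part P₁ = ½K_aγH² = 94.41 at H/3 = 1.833 m; rectangular part P₂ = K_a q H = 98.59 at H/2 = 2.750 m.
ȳ = (P₁·1.833 + P₂·2.750)/(P₁+P₂) = 2.302 m.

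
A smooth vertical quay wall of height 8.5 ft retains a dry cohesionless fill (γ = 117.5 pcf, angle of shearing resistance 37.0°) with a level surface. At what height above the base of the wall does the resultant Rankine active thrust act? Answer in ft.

2.83 ft

K_a = 0.2486.
The pressure distribution is triangular, so the resultant acts at H/3 above the base = 8.5/3 = 2.833 ft.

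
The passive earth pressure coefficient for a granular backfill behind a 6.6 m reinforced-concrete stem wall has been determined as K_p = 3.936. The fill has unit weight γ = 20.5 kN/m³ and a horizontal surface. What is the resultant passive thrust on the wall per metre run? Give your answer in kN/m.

1760 kN/m

P = ½ K_p γ H² = 0.5 × 3.936 × 20.5 × 6.6² = 1757 kN/m.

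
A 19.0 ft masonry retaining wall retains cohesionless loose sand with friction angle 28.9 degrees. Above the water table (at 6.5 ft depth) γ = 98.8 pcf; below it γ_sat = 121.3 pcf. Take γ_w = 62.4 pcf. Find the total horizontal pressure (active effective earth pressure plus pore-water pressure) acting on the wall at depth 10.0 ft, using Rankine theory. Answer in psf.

K_a = (1 − sin φ)/(1 + sin φ) = 0.3484.
γ' = 121.3 − 62.4 = 58.90 pcf.
Effective vertical stress at 10.0 ft: σ'_v = 98.8×6.5 + 58.90×3.50 = 848.3 psf.
σ'_h = K_a σ'_v = 0.3484 × 848.3 = 295.5 psf; u = γ_w × 3.50 = 218.4 psf.
Total σ_h = 295.5 + 218.4 = 513.9 psf.

514 psf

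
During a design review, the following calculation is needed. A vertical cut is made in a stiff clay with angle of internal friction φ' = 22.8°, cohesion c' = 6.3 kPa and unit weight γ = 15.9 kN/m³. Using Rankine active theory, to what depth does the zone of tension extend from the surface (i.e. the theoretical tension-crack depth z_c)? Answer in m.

K_a = tan²(45° − 22.8°/2) = 0.4414; √K_a = 0.6644.
The active pressure is zero where K_a γ z = 2c√K_a, so z_c = 2c/(γ√K_a) = 2×6.3/(15.9×0.6644) = 1.193 m.

1.19 m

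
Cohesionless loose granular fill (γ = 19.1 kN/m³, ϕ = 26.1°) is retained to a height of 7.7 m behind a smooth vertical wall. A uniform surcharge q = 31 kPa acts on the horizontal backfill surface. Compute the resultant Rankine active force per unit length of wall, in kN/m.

K_a = tan²(45° − φ/2) = 0.3889.
Soil triangle: ½ K_a γ H² = 0.5×0.3889×19.1×7.7² = 220.2 kN/m.
Surcharge rectangle: K_a q H = 0.3889×31×7.7 = 92.84 kN/m.
Total = 220.2 + 92.84 = 313.1 kN/m.

313 kN/m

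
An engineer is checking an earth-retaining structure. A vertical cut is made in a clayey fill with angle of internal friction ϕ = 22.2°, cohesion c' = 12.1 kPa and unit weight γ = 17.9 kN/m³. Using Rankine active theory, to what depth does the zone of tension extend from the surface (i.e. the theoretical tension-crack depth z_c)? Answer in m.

K_a = tan²(45° − 22.2°/2) = 0.4515; √K_a = 0.6720.
The active pressure is zero where K_a γ z = 2c√K_a, so z_c = 2c/(γ√K_a) = 2×12.1/(17.9×0.6720) = 2.012 m.

2.01 m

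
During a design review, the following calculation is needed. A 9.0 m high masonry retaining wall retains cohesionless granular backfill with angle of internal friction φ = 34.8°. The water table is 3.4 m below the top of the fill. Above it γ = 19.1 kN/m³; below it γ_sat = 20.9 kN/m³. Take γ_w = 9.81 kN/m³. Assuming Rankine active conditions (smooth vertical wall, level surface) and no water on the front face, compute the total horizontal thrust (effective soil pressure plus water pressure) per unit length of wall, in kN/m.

331 kN/m

K_a = tan²(45° − φ/2) = 0.2733.
γ' = 20.9 − 9.81 = 11.09 kN/m³. Depth below WT = 5.6 m.
σ'_h at WT = K_a γ d_w = 17.75 kPa; at base = 17.75 + K_a γ' × 5.6 = 34.72 kPa.
P₁ (0–3.4 m) = ½×17.75×3.4 = 30.17. P₂ (3.4–9.0 m) = ½(17.75+34.72)×5.6 = 146.9.
P_w = ½ γ_w h₂² = 0.5×9.81×5.6² = 153.8. Total = 30.17+146.9+153.8 = 330.9 kN/m.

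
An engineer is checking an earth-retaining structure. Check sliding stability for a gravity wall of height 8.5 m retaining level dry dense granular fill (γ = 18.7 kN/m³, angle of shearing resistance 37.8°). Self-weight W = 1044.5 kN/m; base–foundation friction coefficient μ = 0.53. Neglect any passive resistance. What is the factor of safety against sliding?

K_a = tan²(45° − 37.8°/2) = 0.2400.
P_a = ½K_aγH² = 0.5×0.2400×18.7×8.5² = 162.1 kN/m, acting at H/3 = 2.833 m above the base.
FS_sliding = μW / P_a = 0.53×1044.5 / 162.1 = 3.415.

3.41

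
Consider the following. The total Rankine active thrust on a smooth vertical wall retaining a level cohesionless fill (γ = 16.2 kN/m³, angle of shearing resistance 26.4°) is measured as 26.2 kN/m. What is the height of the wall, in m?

K_a = 0.3844. P_a = ½ K_a γ H² ⇒ H = √(2P_a/(K_a γ)).
H = √(2×26.2/(0.3844×16.2)) = 2.901 m.

2.90 m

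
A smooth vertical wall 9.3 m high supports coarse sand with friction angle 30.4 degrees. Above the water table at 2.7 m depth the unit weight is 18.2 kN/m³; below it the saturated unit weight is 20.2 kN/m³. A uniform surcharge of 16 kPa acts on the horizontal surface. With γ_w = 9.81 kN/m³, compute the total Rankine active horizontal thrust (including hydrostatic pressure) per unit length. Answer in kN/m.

465 kN/m

K_a = tan²(45° − φ/2) = 0.3280.
γ' = 20.2 − 9.81 = 10.39 kN/m³. h₂ = H − d_w = 6.6 m.
σ'_h: at surface K_a·q = 5.248; at WT K_a(q+γd_w) = 21.37; at base K_a(q+γd_w+γ'h₂) = 43.86 kPa.
P₁ = ½(5.248+21.37)×2.7 = 35.93; P₂ = ½(21.37+43.86)×6.6 = 215.2; P_w = ½γ_w h₂² = 213.7.
Total = 35.93+215.2+213.7 = 464.8 kN/m.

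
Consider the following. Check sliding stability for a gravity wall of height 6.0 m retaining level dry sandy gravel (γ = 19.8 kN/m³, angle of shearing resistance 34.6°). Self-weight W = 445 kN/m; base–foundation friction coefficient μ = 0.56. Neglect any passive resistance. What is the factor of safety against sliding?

K_a = tan²(45° − 34.6°/2) = 0.2756.
P_a = ½K_aγH² = 0.5×0.2756×19.8×6.0² = 98.24 kN/m, acting at H/3 = 2.000 m above the base.
FS_sliding = μW / P_a = 0.56×445 / 98.24 = 2.537.

2.54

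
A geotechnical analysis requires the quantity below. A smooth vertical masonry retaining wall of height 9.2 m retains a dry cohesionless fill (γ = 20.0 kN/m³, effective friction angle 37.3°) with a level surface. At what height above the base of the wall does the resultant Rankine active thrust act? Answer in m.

K_a = 0.2453.
The pressure distribution is triangular, so the resultant acts at H/3 above the base = 9.2/3 = 3.067 m.

3.07 m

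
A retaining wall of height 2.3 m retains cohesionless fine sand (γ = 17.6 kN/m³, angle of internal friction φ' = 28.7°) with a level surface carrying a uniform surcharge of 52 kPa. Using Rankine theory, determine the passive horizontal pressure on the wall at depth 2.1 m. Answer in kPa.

253 kPa

K_p = (1 + sin φ)/(1 − sin φ) = 2.848.
σ_v = γz + q = 17.6 × 2.1 + 52 = 88.96 kPa.
σ_h = K_p σ_v = 2.848 × 88.96 = 253.3 kPa.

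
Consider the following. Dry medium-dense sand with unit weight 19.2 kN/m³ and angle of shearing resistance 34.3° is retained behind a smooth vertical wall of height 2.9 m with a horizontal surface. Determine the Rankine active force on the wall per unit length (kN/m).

K_a = tan²(45° − φ/2) = 0.2792.
P_a = ½ K_a γ H² = 0.5 × 0.2792 × 19.2 × 2.9² = 22.54 kN/m.

22.5 kN/m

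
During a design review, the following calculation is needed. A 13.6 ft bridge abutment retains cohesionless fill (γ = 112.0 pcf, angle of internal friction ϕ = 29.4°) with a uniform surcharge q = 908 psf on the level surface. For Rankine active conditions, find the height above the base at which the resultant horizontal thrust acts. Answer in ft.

5.77 ft

K_a = 0.3415.
Triangular part P₁ = ½K_aγH² = 3537 at H/3 = 4.533 ft; rectangular part P₂ = K_a q H = 4217 at H/2 = 6.800 ft.
ȳ = (P₁·4.533 + P₂·6.800)/(P₁+P₂) = 5.766 ft.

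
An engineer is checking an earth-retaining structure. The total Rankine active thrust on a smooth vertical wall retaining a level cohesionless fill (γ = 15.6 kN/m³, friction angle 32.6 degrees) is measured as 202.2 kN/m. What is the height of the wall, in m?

9.30 m

K_a = 0.2997. P_a = ½ K_a γ H² ⇒ H = √(2P_a/(K_a γ)).
H = √(2×202.2/(0.2997×15.6)) = 9.300 m.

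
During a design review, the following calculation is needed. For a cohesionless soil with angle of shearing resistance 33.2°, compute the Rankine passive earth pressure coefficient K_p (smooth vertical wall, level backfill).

3.42

K_p = (1 + sin φ)/(1 − sin φ) = tan²(45° + 33.2°/2) = 3.421.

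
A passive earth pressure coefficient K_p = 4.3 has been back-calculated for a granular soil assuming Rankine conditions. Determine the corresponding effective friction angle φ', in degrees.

K_p = (1+sin φ)/(1−sin φ) ⇒ sin φ = (K_p − 1)/(K_p + 1) = 0.6226.
φ = arcsin(0.6226) = 38.51°.

38.5°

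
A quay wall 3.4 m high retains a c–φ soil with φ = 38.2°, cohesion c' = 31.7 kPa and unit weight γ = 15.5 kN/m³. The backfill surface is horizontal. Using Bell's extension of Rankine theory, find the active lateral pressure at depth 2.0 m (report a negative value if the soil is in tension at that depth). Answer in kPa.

-23.5 kPa

K_a = (1 − sin φ)/(1 + sin φ) = 0.2358.
σ_a = K_a γ z − 2c√K_a = 0.2358×15.5×2.0 − 2×31.7×0.4856 = -23.48 kPa.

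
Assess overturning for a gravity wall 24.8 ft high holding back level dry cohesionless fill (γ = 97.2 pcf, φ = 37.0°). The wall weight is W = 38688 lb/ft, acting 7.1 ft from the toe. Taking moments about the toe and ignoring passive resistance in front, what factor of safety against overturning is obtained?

K_a = tan²(45° − 37.0°/2) = 0.2486.
P_a = ½K_aγH² = 0.5×0.2486×97.2×24.8² = 7430 lb/ft, acting at H/3 = 8.267 ft above the base.
Overturning moment M_o = P_a × H/3 = 7430 × 8.267 = 61420.
Resisting moment M_r = W × 7.1 = 38688 × 7.1 = 274700.
FS_overturning = M_r/M_o = 274700/61420 = 4.472.

4.47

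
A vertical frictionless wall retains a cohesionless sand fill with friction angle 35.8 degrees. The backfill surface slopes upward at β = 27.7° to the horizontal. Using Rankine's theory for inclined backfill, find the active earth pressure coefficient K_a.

0.378

K_a = cos β · (cos β − √(cos²β − cos²φ)) / (cos β + √(cos²β − cos²φ)).
cos β = 0.8854, cos φ = 0.8111, √(cos²β − cos²φ) = 0.3551.
K_a = 0.8854 × (0.8854 − 0.3551)/(0.8854 + 0.3551) = 0.3785.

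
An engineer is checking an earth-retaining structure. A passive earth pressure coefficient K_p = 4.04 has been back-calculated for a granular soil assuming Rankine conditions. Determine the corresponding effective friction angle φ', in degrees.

37.1°

K_p = (1+sin φ)/(1−sin φ) ⇒ sin φ = (K_p − 1)/(K_p + 1) = 0.6032.
φ = arcsin(0.6032) = 37.10°.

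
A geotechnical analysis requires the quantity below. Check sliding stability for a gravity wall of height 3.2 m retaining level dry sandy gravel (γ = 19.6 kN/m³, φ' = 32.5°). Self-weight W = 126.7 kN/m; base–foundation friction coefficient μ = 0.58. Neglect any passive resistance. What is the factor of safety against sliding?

K_a = tan²(45° − 32.5°/2) = 0.3010.
P_a = ½K_aγH² = 0.5×0.3010×19.6×3.2² = 30.20 kN/m, acting at H/3 = 1.067 m above the base.
FS_sliding = μW / P_a = 0.58×126.7 / 30.20 = 2.433.

2.43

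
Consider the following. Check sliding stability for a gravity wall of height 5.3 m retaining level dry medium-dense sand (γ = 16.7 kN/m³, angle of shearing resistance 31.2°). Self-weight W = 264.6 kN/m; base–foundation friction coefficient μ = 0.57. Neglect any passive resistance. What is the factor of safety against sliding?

2.03

K_a = tan²(45° − 31.2°/2) = 0.3175.
P_a = ½K_aγH² = 0.5×0.3175×16.7×5.3² = 74.47 kN/m, acting at H/3 = 1.767 m above the base.
FS_sliding = μW / P_a = 0.57×264.6 / 74.47 = 2.025.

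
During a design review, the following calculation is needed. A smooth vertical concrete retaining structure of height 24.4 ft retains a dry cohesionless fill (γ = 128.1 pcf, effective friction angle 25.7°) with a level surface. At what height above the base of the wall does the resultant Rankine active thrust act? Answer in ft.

K_a = 0.3950.
The pressure distribution is triangular, so the resultant acts at H/3 above the base = 24.4/3 = 8.133 ft.

8.13 ft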